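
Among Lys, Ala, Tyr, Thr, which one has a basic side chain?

Lysine (K), arginine (R), and histidine (H) have basic, nitrogen-containing side chains.
Of the listed options, only Lys belongs to this group.

Lys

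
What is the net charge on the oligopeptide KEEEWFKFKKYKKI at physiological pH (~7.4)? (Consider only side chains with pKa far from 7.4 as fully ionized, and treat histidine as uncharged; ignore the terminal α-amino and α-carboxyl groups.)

Near pH 7.4, K and R contribute +1 each, D and E contribute −1 each, and every other side chain (His included, as stated) is uncharged.
Positive (K, R): K1, K7, K9, K10, K12, K13 → +6.
Negative (D, E): E2, E3, E4 → −3.
Net charge = (+6) + (−3) = +3.

+3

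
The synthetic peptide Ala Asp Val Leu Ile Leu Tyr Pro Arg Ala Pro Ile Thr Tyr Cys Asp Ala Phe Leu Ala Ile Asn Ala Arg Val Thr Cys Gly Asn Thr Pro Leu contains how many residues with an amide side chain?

The amide-side-chain residues are Asn (N) and Gln (Q).
Matching residues: Asn22, Asn29.

2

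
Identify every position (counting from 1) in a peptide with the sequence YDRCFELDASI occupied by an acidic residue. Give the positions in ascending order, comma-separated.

Only D (aspartate) and E (glutamate) carry a side-chain carboxylic acid.
Matching residues: D2, E6, D8.

2, 6, 8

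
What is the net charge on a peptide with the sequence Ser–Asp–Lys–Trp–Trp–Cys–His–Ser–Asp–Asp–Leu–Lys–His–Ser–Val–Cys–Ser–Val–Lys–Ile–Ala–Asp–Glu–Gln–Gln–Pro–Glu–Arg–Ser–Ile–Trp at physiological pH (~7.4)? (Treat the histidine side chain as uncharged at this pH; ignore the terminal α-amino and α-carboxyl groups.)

At pH ~7.4 the Lys and Arg side chains are protonated (+1), the Asp and Glu side chains are deprotonated (−1), and with His taken as neutral all other side chains carry no charge.
Positive (K, R): Lys3, Lys12, Lys19, Arg28 → +4.
Negative (D, E): Asp2, Asp9, Asp10, Asp22, Glu23, Glu27 → −6.
Net charge = (+4) + (−6) = −2.

-2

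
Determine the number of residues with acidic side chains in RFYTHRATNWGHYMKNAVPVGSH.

Only D (aspartate) and E (glutamate) carry a side-chain carboxylic acid.
None of the 23 residues belong to this group.

0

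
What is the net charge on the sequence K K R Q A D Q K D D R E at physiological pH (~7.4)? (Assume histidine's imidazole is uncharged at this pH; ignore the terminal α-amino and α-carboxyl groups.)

+1

At pH ~7.4 the Lys and Arg side chains are protonated (+1), the Asp and Glu side chains are deprotonated (−1), and with His taken as neutral all other side chains carry no charge.
Positive (K, R): K1, K2, R3, K8, R11 → +5.
Negative (D, E): D6, D9, D10, E12 → −4.
Net charge = (+5) + (−4) = +1.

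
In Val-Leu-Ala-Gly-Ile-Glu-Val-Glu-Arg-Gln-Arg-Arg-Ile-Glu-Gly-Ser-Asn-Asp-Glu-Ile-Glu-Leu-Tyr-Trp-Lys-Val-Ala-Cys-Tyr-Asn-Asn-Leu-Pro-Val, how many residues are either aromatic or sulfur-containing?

Aromatic: F, W, Y. Sulfur-containing: C, M.
Aromatic residues here: Tyr23, Trp24, Tyr29 (3).
Sulfur-containing residues here: Cys28 (1).
The two groups share no amino acid, so total = 3 + 1 = 4.

4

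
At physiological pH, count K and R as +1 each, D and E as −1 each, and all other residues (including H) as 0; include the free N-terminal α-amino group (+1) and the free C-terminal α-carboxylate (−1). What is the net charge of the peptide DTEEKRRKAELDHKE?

-1

Positive (K, R): K5, R6, R7, K8, K14 → +5.
Negative (D, E): D1, E3, E4, E10, D12, E15 → −6.
The N-terminus (+1) and C-terminus (−1) cancel.
Net charge = (+5) + (−6) = −1.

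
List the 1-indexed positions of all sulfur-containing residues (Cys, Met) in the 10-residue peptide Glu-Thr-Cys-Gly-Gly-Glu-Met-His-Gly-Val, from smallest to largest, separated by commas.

3, 7

Matching residues: Cys3, Met7.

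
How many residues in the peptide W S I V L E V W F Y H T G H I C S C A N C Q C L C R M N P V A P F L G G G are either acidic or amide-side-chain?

4

Acidic: D, E. Amide-side-chain: N, Q.
Acidic residues here: E6 (1).
Amide-side-chain residues here: N20, Q22, N28 (3).
The two groups share no amino acid, so total = 1 + 3 = 4.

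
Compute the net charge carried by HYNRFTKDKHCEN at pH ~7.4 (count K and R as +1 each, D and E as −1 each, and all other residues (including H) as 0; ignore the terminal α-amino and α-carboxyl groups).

+1

Positive (K, R): R4, K7, K9 → +3.
Negative (D, E): D8, E12 → −2.
Net charge = (+3) + (−2) = +1.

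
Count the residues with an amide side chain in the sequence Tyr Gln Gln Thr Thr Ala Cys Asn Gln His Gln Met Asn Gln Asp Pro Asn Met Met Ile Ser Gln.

Only N (asparagine) and Q (glutamine) carry a side-chain carboxamide.
Matching residues: Gln2, Gln3, Asn8, Gln9, Gln11, Asn13, Gln14, Asn17, Gln22.

9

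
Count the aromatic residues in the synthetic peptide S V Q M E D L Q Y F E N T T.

2

Phenylalanine (F), tryptophan (W), and tyrosine (Y) have aromatic ring side chains.
Matching residues: Y9, F10.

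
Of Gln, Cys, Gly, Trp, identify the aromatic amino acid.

The aromatic amino acids are Phe (F, benzyl), Trp (W, indole), and Tyr (Y, phenol).
Of the listed options, only Trp belongs to this group.

Trp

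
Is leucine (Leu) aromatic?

F, W, and Y each carry an aromatic ring on the side chain.
Leucine is not in this group.

No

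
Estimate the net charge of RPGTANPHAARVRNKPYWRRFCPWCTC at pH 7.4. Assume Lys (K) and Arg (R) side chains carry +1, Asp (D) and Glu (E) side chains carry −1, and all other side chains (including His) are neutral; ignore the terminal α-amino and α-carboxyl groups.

+6

Positive (K, R): R1, R11, R13, K15, R19, R20 → +6.
Negative (D, E): none → −0.
Net charge = (+6) + (−0) = +6.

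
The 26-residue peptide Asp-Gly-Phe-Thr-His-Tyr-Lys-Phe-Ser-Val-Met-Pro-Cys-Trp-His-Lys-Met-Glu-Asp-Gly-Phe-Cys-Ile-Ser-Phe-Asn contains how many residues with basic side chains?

Lysine (K), arginine (R), and histidine (H) have basic, nitrogen-containing side chains.
Matching residues: His5, Lys7, His15, Lys16.

4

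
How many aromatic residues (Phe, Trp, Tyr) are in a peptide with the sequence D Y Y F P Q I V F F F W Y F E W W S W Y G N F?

Matching residues: Y2, Y3, F4, F9, F10, F11, W12, Y13, F14, W16, W17, W19, Y20, F23.

14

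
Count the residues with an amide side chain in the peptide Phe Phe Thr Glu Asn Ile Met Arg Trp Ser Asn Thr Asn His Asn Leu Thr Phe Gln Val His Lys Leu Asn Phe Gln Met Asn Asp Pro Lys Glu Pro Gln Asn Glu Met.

10

The amide-side-chain residues are Asn (N) and Gln (Q).
Matching residues: Asn5, Asn11, Asn13, Asn15, Gln19, Asn24, Gln26, Asn28, Gln34, Asn35.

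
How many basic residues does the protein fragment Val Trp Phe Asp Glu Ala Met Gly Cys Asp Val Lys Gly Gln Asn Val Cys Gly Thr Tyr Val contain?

K, R, and H are the three residues with basic side chains (ε-amine, guanidinium, and imidazole respectively).
Matching residues: Lys12.

1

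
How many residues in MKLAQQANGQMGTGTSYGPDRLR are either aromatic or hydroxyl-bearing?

Aromatic: F, W, Y. Hydroxyl-bearing: S, T, Y.
Aromatic residues here: Y17 (1).
Hydroxyl-bearing residues here: T13, T15, S16, Y17 (4).
Y is in both groups, so the 1 Y residue must not be double-counted.
Total = 1 + 4 − 1 = 4.

4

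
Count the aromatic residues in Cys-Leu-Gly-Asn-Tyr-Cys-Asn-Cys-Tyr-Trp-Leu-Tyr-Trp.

F, W, and Y each carry an aromatic ring on the side chain.
Matching residues: Tyr5, Tyr9, Trp10, Tyr12, Trp13.

5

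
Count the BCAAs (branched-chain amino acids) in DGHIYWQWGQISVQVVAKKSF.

5

Valine (V), leucine (L), and isoleucine (I) are the branched-chain amino acids.
Matching residues: I4, I11, V13, V15, V16.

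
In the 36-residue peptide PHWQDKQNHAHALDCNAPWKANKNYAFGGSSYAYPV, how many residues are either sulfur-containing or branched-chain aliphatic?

Sulfur-containing: C, M. Branched-chain aliphatic: I, L, V.
Sulfur-containing residues here: C15 (1).
Branched-chain aliphatic residues here: L13, V36 (2).
The two groups share no amino acid, so total = 1 + 2 = 3.

3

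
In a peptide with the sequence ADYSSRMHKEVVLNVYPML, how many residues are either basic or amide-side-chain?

4

Basic: H, K, R. Amide-side-chain: N, Q.
Basic residues here: R6, H8, K9 (3).
Amide-side-chain residues here: N14 (1).
The two groups share no amino acid, so total = 3 + 1 = 4.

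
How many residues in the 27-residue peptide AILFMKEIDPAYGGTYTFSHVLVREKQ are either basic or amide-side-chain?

Basic: H, K, R. Amide-side-chain: N, Q.
Basic residues here: K6, H20, R24, K26 (4).
Amide-side-chain residues here: Q27 (1).
The two groups share no amino acid, so total = 4 + 1 = 5.

5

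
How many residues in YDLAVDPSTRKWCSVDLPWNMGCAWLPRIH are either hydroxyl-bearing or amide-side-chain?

Hydroxyl-bearing: S, T, Y. Amide-side-chain: N, Q.
Hydroxyl-bearing residues here: Y1, S8, T9, S14 (4).
Amide-side-chain residues here: N20 (1).
The two groups share no amino acid, so total = 4 + 1 = 5.

5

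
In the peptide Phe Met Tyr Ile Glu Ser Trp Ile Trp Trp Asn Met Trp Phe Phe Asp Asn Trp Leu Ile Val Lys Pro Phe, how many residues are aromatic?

The aromatic amino acids are Phe (F, benzyl), Trp (W, indole), and Tyr (Y, phenol).
Matching residues: Phe1, Tyr3, Trp7, Trp9, Trp10, Trp13, Phe14, Phe15, Trp18, Phe24.

10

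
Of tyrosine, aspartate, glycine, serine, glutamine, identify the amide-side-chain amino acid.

glutamine

The amide-side-chain residues are Asn (N) and Gln (Q).
Of the listed options, only glutamine belongs to this group.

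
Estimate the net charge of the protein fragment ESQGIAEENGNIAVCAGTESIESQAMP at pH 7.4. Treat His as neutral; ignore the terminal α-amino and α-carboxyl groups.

-5

The side chains ionized at physiological pH are Lys/Arg (+1) and Asp/Glu (−1); with His treated as neutral, nothing else contributes.
Positive (K, R): none → +0.
Negative (D, E): E1, E7, E8, E19, E22 → −5.
Net charge = (+0) + (−5) = −5.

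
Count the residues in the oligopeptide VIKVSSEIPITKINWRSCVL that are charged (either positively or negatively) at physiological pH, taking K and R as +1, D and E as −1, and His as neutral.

4

Charged side chains at pH ~7.4: K, R (positive); D, E (negative).
Matching residues: K3, E7, K12, R16.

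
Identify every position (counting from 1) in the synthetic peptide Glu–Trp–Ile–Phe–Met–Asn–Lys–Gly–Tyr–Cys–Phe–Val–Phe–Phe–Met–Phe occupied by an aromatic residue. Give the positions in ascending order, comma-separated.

2, 4, 9, 11, 13, 14, 16

Phenylalanine (F), tryptophan (W), and tyrosine (Y) have aromatic ring side chains.
Matching residues: Trp2, Phe4, Tyr9, Phe11, Phe13, Phe14, Phe16.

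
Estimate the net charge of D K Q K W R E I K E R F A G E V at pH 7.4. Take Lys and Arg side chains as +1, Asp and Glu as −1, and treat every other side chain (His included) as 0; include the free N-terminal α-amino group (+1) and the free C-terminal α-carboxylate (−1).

+1

Positive (K, R): K2, K4, R6, K9, R11 → +5.
Negative (D, E): D1, E7, E10, E15 → −4.
The N-terminus (+1) and C-terminus (−1) cancel.
Net charge = (+5) + (−4) = +1.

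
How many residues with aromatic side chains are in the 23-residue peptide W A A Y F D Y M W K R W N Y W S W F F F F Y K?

14

F, W, and Y each carry an aromatic ring on the side chain.
Matching residues: W1, Y4, F5, Y7, W9, W12, Y14, W15, W17, F18, F19, F20, F21, Y22.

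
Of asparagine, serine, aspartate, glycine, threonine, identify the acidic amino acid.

Only D (aspartate) and E (glutamate) carry a side-chain carboxylic acid.
Of the listed options, only aspartate belongs to this group.

aspartate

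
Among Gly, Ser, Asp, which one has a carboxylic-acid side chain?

Only D (aspartate) and E (glutamate) carry a side-chain carboxylic acid.
Of the listed options, only Asp belongs to this group.

Asp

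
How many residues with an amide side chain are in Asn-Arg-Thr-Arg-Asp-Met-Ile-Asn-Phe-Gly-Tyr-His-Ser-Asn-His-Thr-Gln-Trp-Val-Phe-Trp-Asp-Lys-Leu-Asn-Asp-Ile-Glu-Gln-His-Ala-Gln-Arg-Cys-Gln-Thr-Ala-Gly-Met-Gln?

Only N (asparagine) and Q (glutamine) carry a side-chain carboxamide.
Matching residues: Asn1, Asn8, Asn14, Gln17, Asn25, Gln29, Gln32, Gln35, Gln40.

9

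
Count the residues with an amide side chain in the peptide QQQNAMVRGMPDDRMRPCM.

Asparagine (N) and glutamine (Q) have uncharged amide side chains.
Matching residues: Q1, Q2, Q3, N4.

4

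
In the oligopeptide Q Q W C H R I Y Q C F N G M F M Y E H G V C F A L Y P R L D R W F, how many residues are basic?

The basic amino acids are Lys (K), Arg (R), and His (H).
Matching residues: H5, R6, H19, R28, R31.

5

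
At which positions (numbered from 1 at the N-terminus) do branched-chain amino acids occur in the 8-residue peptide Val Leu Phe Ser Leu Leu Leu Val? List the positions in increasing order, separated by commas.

1, 2, 5, 6, 7, 8

V, L, and I make up the branched-chain aliphatic group.
Matching residues: Val1, Leu2, Leu5, Leu6, Leu7, Val8.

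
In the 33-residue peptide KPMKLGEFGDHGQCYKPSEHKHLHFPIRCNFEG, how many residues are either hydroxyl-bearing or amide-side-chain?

Hydroxyl-bearing: S, T, Y. Amide-side-chain: N, Q.
Hydroxyl-bearing residues here: Y15, S18 (2).
Amide-side-chain residues here: Q13, N30 (2).
The two groups share no amino acid, so total = 2 + 2 = 4.

4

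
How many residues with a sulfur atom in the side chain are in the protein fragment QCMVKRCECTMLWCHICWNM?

The sulfur-bearing residues are cysteine (–SH) and methionine (–S–CH₃).
Matching residues: C2, M3, C7, C9, M11, C14, C17, M20.

8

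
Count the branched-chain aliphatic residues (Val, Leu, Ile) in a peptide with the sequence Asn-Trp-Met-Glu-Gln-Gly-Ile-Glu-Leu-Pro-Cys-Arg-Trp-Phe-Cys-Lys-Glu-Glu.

Matching residues: Ile7, Leu9.

2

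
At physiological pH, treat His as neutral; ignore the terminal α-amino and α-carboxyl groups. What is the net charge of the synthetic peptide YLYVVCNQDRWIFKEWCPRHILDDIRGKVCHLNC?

+1

At pH ~7.4 the Lys and Arg side chains are protonated (+1), the Asp and Glu side chains are deprotonated (−1), and with His taken as neutral all other side chains carry no charge.
Positive (K, R): R10, K14, R19, R26, K28 → +5.
Negative (D, E): D9, E15, D23, D24 → −4.
Net charge = (+5) + (−4) = +1.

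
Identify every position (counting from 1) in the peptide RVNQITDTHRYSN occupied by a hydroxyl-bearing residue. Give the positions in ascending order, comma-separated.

6, 8, 11, 12

S, T, and Y are the three residues with a side-chain hydroxyl.
Matching residues: T6, T8, Y11, S12.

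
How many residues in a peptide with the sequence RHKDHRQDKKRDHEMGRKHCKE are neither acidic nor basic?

4

Acidic: D, E. Basic: K, R, H. All other residues are neither.
Matching residues: Q7, M15, G16, C20.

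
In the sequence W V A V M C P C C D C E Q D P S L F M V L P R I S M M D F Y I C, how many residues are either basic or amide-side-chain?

2

Basic: H, K, R. Amide-side-chain: N, Q.
Basic residues here: R23 (1).
Amide-side-chain residues here: Q13 (1).
The two groups share no amino acid, so total = 1 + 1 = 2.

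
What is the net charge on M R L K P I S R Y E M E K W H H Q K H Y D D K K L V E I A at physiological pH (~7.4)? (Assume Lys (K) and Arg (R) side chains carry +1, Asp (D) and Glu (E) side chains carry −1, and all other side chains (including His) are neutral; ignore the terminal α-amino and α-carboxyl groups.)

+2

Positive (K, R): R2, K4, R8, K13, K18, K23, K24 → +7.
Negative (D, E): E10, E12, D21, D22, E27 → −5.
Net charge = (+7) + (−5) = +2.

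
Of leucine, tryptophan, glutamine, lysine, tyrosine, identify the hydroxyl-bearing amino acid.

tyrosine

The –OH-bearing residues are Ser, Thr (aliphatic alcohols), and Tyr (phenol).
Of the listed options, only tyrosine belongs to this group.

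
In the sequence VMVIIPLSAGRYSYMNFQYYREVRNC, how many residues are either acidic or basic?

4

Acidic: D, E. Basic: H, K, R.
Acidic residues here: E22 (1).
Basic residues here: R11, R21, R24 (3).
The two groups share no amino acid, so total = 1 + 3 = 4.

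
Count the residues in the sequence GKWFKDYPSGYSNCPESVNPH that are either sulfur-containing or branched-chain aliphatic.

Sulfur-containing: C, M. Branched-chain aliphatic: I, L, V.
Sulfur-containing residues here: C14 (1).
Branched-chain aliphatic residues here: V18 (1).
The two groups share no amino acid, so total = 1 + 1 = 2.

2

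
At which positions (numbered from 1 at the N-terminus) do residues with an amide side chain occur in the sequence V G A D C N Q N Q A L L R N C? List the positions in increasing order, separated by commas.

6, 7, 8, 9, 14

Only N (asparagine) and Q (glutamine) carry a side-chain carboxamide.
Matching residues: N6, Q7, N8, Q9, N14.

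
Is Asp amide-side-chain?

The amide-side-chain residues are Asn (N) and Gln (Q).
Aspartate is not in this group.

No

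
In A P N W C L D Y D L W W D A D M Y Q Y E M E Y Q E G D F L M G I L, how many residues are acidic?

8

Aspartate (D) and glutamate (E) have carboxylic-acid side chains and are the acidic amino acids.
Matching residues: D7, D9, D13, D15, E20, E22, E25, D27.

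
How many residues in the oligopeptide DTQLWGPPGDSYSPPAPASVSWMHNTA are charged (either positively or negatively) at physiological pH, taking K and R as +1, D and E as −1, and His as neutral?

2

Charged side chains at pH ~7.4: K, R (positive); D, E (negative).
Matching residues: D1, D10.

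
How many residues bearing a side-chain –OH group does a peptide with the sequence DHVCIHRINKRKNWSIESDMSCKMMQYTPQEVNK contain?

Serine (S), threonine (T), and tyrosine (Y) each carry a hydroxyl group on the side chain.
Matching residues: S15, S18, S21, Y27, T28.

5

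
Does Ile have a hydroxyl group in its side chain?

Serine (S), threonine (T), and tyrosine (Y) each carry a hydroxyl group on the side chain.
Isoleucine is not in this group.

No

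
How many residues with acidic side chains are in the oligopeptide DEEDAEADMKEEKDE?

10

Aspartate (D) and glutamate (E) have carboxylic-acid side chains and are the acidic amino acids.
Matching residues: D1, E2, E3, D4, E6, D8, E11, E12, D14, E15.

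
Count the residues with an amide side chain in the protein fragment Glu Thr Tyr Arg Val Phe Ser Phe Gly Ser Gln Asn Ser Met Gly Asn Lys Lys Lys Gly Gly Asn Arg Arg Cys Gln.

5

Asparagine (N) and glutamine (Q) have uncharged amide side chains.
Matching residues: Gln11, Asn12, Asn16, Asn22, Gln26.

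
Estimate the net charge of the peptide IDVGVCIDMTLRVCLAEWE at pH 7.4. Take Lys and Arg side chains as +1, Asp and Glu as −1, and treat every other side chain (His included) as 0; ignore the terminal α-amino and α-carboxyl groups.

Positive (K, R): R12 → +1.
Negative (D, E): D2, D8, E17, E19 → −4.
Net charge = (+1) + (−4) = −3.

-3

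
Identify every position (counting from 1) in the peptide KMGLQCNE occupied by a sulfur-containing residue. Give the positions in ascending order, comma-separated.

2, 6

The sulfur-bearing residues are cysteine (–SH) and methionine (–S–CH₃).
Matching residues: M2, C6.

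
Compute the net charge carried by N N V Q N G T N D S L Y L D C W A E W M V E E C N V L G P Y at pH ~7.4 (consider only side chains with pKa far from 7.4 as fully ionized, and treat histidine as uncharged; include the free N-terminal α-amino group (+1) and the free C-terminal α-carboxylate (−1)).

-5

The side chains ionized at physiological pH are Lys/Arg (+1) and Asp/Glu (−1); with His treated as neutral, nothing else contributes.
Positive (K, R): none → +0.
Negative (D, E): D9, D14, E18, E22, E23 → −5.
The N-terminus (+1) and C-terminus (−1) cancel.
Net charge = (+0) + (−5) = −5.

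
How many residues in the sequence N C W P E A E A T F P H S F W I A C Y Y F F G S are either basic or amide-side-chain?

2

Basic: H, K, R. Amide-side-chain: N, Q.
Basic residues here: H12 (1).
Amide-side-chain residues here: N1 (1).
The two groups share no amino acid, so total = 1 + 1 = 2.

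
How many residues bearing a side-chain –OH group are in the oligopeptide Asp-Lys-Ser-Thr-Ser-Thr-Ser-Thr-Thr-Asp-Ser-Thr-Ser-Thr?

11

The –OH-bearing residues are Ser, Thr (aliphatic alcohols), and Tyr (phenol).
Matching residues: Ser3, Thr4, Ser5, Thr6, Ser7, Thr8, Thr9, Ser11, Thr12, Ser13, Thr14.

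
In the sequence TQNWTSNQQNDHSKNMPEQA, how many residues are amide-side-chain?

Only N (asparagine) and Q (glutamine) carry a side-chain carboxamide.
Matching residues: Q2, N3, N7, Q8, Q9, N10, N15, Q19.

8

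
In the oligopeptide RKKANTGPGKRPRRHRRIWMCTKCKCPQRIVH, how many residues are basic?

14

K, R, and H are the three residues with basic side chains (ε-amine, guanidinium, and imidazole respectively).
Matching residues: R1, K2, K3, K10, R11, R13, R14, H15, R16, R17, K23, K25, R29, H32.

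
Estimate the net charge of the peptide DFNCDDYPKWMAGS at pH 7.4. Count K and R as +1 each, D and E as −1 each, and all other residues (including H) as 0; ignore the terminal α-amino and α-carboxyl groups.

Positive (K, R): K9 → +1.
Negative (D, E): D1, D5, D6 → −3.
Net charge = (+1) + (−3) = −2.

-2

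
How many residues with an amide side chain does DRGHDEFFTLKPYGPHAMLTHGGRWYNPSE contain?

1

Asparagine (N) and glutamine (Q) have uncharged amide side chains.
Matching residues: N27.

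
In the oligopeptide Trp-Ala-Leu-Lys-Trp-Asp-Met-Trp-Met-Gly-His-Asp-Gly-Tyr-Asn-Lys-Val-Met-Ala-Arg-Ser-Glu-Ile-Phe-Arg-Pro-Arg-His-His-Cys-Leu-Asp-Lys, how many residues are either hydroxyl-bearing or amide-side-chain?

Hydroxyl-bearing: S, T, Y. Amide-side-chain: N, Q.
Hydroxyl-bearing residues here: Tyr14, Ser21 (2).
Amide-side-chain residues here: Asn15 (1).
The two groups share no amino acid, so total = 2 + 1 = 3.

3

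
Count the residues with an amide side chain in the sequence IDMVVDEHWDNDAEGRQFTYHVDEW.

Asparagine (N) and glutamine (Q) have uncharged amide side chains.
Matching residues: N11, Q17.

2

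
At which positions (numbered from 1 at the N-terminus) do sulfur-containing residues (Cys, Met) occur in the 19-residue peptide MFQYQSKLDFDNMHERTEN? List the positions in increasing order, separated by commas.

Matching residues: M1, M13.

1, 13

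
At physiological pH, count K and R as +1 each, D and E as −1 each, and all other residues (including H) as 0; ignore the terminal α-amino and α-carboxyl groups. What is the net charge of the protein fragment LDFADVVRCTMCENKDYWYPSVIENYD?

-4

Positive (K, R): R8, K15 → +2.
Negative (D, E): D2, D5, E13, D16, E24, D27 → −6.
Net charge = (+2) + (−6) = −4.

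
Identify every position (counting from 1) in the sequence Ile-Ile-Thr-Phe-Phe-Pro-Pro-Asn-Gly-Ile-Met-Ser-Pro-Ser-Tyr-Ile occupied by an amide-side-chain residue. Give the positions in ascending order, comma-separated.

8

Only N (asparagine) and Q (glutamine) carry a side-chain carboxamide.
Matching residues: Asn8.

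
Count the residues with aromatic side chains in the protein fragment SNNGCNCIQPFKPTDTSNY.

2

F, W, and Y each carry an aromatic ring on the side chain.
Matching residues: F11, Y19.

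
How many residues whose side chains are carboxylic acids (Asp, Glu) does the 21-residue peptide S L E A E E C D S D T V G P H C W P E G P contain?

6

Matching residues: E3, E5, E6, D8, D10, E19.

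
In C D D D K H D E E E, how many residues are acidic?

7

Aspartate (D) and glutamate (E) have carboxylic-acid side chains and are the acidic amino acids.
Matching residues: D2, D3, D4, D7, E8, E9, E10.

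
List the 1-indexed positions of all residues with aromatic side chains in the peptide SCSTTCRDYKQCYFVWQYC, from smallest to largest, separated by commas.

The aromatic amino acids are Phe (F, benzyl), Trp (W, indole), and Tyr (Y, phenol).
Matching residues: Y9, Y13, F14, W16, Y18.

9, 13, 14, 16, 18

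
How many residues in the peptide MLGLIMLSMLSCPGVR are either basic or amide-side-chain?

Basic: H, K, R. Amide-side-chain: N, Q.
Basic residues here: R16 (1).
Amide-side-chain residues here: none (0).
The two groups share no amino acid, so total = 1 + 0 = 1.

1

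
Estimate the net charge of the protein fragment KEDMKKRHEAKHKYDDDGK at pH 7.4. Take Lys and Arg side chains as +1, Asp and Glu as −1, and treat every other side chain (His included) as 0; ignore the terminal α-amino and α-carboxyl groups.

+1

Positive (K, R): K1, K5, K6, R7, K11, K13, K19 → +7.
Negative (D, E): E2, D3, E9, D15, D16, D17 → −6.
Net charge = (+7) + (−6) = +1.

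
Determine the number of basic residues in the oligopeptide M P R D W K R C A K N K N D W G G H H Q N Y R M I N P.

8

Lysine (K), arginine (R), and histidine (H) have basic, nitrogen-containing side chains.
Matching residues: R3, K6, R7, K10, K12, H18, H19, R23.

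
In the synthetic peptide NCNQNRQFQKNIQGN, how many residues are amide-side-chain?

9

The amide-side-chain residues are Asn (N) and Gln (Q).
Matching residues: N1, N3, Q4, N5, Q7, Q9, N11, Q13, N15.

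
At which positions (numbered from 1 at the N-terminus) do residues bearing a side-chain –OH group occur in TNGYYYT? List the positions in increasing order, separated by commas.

1, 4, 5, 6, 7

S, T, and Y are the three residues with a side-chain hydroxyl.
Matching residues: T1, Y4, Y5, Y6, T7.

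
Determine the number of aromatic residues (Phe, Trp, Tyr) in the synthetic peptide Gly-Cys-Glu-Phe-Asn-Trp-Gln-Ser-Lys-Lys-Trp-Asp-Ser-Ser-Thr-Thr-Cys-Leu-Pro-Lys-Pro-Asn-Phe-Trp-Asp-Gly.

Matching residues: Phe4, Trp6, Trp11, Phe23, Trp24.

5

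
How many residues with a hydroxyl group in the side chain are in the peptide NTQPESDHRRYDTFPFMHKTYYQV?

S, T, and Y are the three residues with a side-chain hydroxyl.
Matching residues: T2, S6, Y11, T13, T20, Y21, Y22.

7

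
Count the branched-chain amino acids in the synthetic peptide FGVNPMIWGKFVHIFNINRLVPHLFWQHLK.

9

Valine (V), leucine (L), and isoleucine (I) are the branched-chain amino acids.
Matching residues: V3, I7, V12, I14, I17, L20, V21, L24, L29.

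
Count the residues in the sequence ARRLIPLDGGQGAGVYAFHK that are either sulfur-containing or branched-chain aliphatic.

Sulfur-containing: C, M. Branched-chain aliphatic: I, L, V.
Sulfur-containing residues here: none (0).
Branched-chain aliphatic residues here: L4, I5, L7, V15 (4).
The two groups share no amino acid, so total = 0 + 4 = 4.

4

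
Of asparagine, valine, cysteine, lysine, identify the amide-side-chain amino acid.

The amide-side-chain residues are Asn (N) and Gln (Q).
Of the listed options, only asparagine belongs to this group.

asparagine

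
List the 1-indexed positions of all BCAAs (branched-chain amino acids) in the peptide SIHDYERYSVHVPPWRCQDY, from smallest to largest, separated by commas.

2, 10, 12

Valine (V), leucine (L), and isoleucine (I) are the branched-chain amino acids.
Matching residues: I2, V10, V12.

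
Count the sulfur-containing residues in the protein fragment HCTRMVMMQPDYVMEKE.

The sulfur-bearing residues are cysteine (–SH) and methionine (–S–CH₃).
Matching residues: C2, M5, M7, M8, M14.

5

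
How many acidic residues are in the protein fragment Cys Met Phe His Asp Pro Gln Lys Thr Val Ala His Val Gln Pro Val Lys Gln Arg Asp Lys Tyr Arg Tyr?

Only D (aspartate) and E (glutamate) carry a side-chain carboxylic acid.
Matching residues: Asp5, Asp20.

2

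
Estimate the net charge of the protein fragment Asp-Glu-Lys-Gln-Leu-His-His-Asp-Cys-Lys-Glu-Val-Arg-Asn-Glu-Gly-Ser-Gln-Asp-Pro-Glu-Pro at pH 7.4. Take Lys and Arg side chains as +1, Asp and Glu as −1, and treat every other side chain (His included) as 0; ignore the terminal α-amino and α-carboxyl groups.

-4

Positive (K, R): Lys3, Lys10, Arg13 → +3.
Negative (D, E): Asp1, Glu2, Asp8, Glu11, Glu15, Asp19, Glu21 → −7.
Net charge = (+3) + (−7) = −4.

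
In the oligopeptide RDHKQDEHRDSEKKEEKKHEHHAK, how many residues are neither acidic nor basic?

Acidic: D, E. Basic: K, R, H. All other residues are neither.
Matching residues: Q5, S11, A23.

3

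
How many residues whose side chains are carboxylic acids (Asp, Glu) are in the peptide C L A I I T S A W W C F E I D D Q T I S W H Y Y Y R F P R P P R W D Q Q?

4

Matching residues: E13, D15, D16, D34.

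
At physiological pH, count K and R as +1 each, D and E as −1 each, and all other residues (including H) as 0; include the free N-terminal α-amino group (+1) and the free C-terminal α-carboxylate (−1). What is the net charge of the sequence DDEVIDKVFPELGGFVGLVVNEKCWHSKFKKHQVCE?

Positive (K, R): K7, K23, K28, K30, K31 → +5.
Negative (D, E): D1, D2, E3, D6, E11, E22, E36 → −7.
The N-terminus (+1) and C-terminus (−1) cancel.
Net charge = (+5) + (−7) = −2.

-2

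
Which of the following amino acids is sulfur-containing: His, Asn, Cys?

Cys

Only Cys (C) and Met (M) have a sulfur atom in the side chain.
Of the listed options, only Cys belongs to this group.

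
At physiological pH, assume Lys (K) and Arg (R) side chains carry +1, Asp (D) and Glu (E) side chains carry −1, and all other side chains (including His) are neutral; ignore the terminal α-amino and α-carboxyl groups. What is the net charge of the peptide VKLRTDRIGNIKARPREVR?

Positive (K, R): K2, R4, R7, K12, R14, R16, R19 → +7.
Negative (D, E): D6, E17 → −2.
Net charge = (+7) + (−2) = +5.

+5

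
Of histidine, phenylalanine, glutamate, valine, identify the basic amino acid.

The basic amino acids are Lys (K), Arg (R), and His (H).
Of the listed options, only histidine belongs to this group.

histidine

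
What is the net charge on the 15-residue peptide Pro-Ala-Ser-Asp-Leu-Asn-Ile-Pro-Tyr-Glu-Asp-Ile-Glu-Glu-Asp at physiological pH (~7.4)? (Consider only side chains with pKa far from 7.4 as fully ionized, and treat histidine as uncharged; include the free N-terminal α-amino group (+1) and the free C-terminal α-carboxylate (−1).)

The side chains ionized at physiological pH are Lys/Arg (+1) and Asp/Glu (−1); with His treated as neutral, nothing else contributes.
Positive (K, R): none → +0.
Negative (D, E): Asp4, Glu10, Asp11, Glu13, Glu14, Asp15 → −6.
The N-terminus (+1) and C-terminus (−1) cancel.
Net charge = (+0) + (−6) = −6.

-6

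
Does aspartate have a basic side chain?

No

K, R, and H are the three residues with basic side chains (ε-amine, guanidinium, and imidazole respectively).
Aspartate is not in this group.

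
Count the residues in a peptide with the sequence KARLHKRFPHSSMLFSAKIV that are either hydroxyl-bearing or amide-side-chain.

Hydroxyl-bearing: S, T, Y. Amide-side-chain: N, Q.
Hydroxyl-bearing residues here: S11, S12, S16 (3).
Amide-side-chain residues here: none (0).
The two groups share no amino acid, so total = 3 + 0 = 3.

3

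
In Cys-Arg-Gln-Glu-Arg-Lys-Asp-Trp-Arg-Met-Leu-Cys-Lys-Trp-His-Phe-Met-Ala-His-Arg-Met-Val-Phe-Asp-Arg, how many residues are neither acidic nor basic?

13

Acidic: D, E. Basic: K, R, H. All other residues are neither.
Matching residues: Cys1, Gln3, Trp8, Met10, Leu11, Cys12, Trp14, Phe16, Met17, Ala18, Met21, Val22, Phe23.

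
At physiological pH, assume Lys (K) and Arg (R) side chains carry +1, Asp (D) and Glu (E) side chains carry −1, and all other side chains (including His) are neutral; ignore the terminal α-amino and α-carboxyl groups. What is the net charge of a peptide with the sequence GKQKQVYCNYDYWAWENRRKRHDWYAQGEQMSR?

+3

Positive (K, R): K2, K4, R18, R19, K20, R21, R33 → +7.
Negative (D, E): D11, E16, D23, E29 → −4.
Net charge = (+7) + (−4) = +3.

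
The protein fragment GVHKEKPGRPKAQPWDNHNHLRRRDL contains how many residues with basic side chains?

Lysine (K), arginine (R), and histidine (H) have basic, nitrogen-containing side chains.
Matching residues: H3, K4, K6, R9, K11, H18, H20, R22, R23, R24.

10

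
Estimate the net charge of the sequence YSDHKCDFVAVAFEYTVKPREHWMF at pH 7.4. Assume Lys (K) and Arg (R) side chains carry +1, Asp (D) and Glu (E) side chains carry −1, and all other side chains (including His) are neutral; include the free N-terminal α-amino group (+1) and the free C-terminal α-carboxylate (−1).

Positive (K, R): K5, K18, R20 → +3.
Negative (D, E): D3, D7, E14, E21 → −4.
The N-terminus (+1) and C-terminus (−1) cancel.
Net charge = (+3) + (−4) = −1.

-1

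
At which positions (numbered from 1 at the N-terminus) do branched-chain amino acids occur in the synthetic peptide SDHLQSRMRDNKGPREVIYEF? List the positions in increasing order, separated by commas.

4, 17, 18

V, L, and I make up the branched-chain aliphatic group.
Matching residues: L4, V17, I18.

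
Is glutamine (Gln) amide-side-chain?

Yes

Asparagine (N) and glutamine (Q) have uncharged amide side chains.
Glutamine is in this group.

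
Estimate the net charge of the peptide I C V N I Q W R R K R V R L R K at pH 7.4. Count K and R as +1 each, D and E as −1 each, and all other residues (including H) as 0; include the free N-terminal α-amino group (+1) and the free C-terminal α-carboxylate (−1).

+7

Positive (K, R): R8, R9, K10, R11, R13, R15, K16 → +7.
Negative (D, E): none → −0.
The N-terminus (+1) and C-terminus (−1) cancel.
Net charge = (+7) + (−0) = +7.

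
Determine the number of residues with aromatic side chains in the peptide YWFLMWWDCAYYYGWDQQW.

Phenylalanine (F), tryptophan (W), and tyrosine (Y) have aromatic ring side chains.
Matching residues: Y1, W2, F3, W6, W7, Y11, Y12, Y13, W15, W19.

10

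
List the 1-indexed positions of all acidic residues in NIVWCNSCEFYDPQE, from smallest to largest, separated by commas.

The acidic residues are Asp (D) and Glu (E), whose side chains end in a carboxylate group.
Matching residues: E9, D12, E15.

9, 12, 15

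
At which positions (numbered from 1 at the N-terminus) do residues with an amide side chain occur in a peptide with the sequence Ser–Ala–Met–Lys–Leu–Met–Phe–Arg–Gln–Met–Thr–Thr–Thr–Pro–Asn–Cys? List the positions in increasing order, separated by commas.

9, 15

Only N (asparagine) and Q (glutamine) carry a side-chain carboxamide.
Matching residues: Gln9, Asn15.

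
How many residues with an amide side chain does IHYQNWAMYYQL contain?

The amide-side-chain residues are Asn (N) and Gln (Q).
Matching residues: Q4, N5, Q11.

3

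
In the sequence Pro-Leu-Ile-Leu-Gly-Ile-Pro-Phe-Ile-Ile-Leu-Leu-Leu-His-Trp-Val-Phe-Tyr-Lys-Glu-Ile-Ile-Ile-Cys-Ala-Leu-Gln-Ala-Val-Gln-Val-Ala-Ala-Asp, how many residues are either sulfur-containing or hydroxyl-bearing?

Sulfur-containing: C, M. Hydroxyl-bearing: S, T, Y.
Sulfur-containing residues here: Cys24 (1).
Hydroxyl-bearing residues here: Tyr18 (1).
The two groups share no amino acid, so total = 1 + 1 = 2.

2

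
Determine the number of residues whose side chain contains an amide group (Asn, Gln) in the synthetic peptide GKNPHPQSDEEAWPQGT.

Matching residues: N3, Q7, Q15.

3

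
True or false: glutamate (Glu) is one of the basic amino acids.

False

The basic amino acids are Lys (K), Arg (R), and His (H).
Glutamate is not in this group.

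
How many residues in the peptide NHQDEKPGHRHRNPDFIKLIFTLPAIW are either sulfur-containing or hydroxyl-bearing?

1

Sulfur-containing: C, M. Hydroxyl-bearing: S, T, Y.
Sulfur-containing residues here: none (0).
Hydroxyl-bearing residues here: T22 (1).
The two groups share no amino acid, so total = 0 + 1 = 1.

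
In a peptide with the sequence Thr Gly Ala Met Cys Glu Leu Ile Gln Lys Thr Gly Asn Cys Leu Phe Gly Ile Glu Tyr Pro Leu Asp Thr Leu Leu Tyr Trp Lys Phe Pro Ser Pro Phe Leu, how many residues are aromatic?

6

The aromatic amino acids are Phe (F, benzyl), Trp (W, indole), and Tyr (Y, phenol).
Matching residues: Phe16, Tyr20, Tyr27, Trp28, Phe30, Phe34.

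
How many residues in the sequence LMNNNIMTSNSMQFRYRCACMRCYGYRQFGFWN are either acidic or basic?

4

Acidic: D, E. Basic: H, K, R.
Acidic residues here: none (0).
Basic residues here: R15, R17, R22, R27 (4).
The two groups share no amino acid, so total = 0 + 4 = 4.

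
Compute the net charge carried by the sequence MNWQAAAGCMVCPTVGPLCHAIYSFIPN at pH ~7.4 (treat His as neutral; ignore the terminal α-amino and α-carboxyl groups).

0

The side chains ionized at physiological pH are Lys/Arg (+1) and Asp/Glu (−1); with His treated as neutral, nothing else contributes.
Positive (K, R): none → +0.
Negative (D, E): none → −0.
Net charge = (+0) + (−0) = 0.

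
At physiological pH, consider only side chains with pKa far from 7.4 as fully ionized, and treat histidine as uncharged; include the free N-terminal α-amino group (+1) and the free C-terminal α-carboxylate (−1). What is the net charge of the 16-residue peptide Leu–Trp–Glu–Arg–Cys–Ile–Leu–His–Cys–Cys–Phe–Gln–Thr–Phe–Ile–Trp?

0

At pH ~7.4 the Lys and Arg side chains are protonated (+1), the Asp and Glu side chains are deprotonated (−1), and with His taken as neutral all other side chains carry no charge.
Positive (K, R): Arg4 → +1.
Negative (D, E): Glu3 → −1.
The N-terminus (+1) and C-terminus (−1) cancel.
Net charge = (+1) + (−1) = 0.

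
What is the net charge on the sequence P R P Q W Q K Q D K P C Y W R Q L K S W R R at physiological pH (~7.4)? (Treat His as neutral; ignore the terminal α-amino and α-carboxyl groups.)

Near pH 7.4, K and R contribute +1 each, D and E contribute −1 each, and every other side chain (His included, as stated) is uncharged.
Positive (K, R): R2, K7, K10, R15, K18, R21, R22 → +7.
Negative (D, E): D9 → −1.
Net charge = (+7) + (−1) = +6.

+6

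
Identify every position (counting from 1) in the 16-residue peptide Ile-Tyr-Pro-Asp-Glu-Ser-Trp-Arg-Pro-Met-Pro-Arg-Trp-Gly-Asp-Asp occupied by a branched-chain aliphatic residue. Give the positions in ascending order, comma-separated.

Matching residues: Ile1.

1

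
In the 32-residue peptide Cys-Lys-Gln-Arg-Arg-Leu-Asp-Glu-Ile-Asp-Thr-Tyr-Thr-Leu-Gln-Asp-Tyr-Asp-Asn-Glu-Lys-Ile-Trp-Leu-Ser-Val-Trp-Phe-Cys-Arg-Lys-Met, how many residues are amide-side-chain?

3

The amide-side-chain residues are Asn (N) and Gln (Q).
Matching residues: Gln3, Gln15, Asn19.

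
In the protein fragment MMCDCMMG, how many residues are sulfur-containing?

Cysteine (C, thiol) and methionine (M, thioether) are the two sulfur-containing amino acids.
Matching residues: M1, M2, C3, C5, M6, M7.

6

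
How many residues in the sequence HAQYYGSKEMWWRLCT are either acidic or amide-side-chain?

2

Acidic: D, E. Amide-side-chain: N, Q.
Acidic residues here: E9 (1).
Amide-side-chain residues here: Q3 (1).
The two groups share no amino acid, so total = 1 + 1 = 2.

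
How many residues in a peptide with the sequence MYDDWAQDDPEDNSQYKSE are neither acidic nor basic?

11

Acidic: D, E. Basic: K, R, H. All other residues are neither.
Matching residues: M1, Y2, W5, A6, Q7, P10, N13, S14, Q15, Y16, S18.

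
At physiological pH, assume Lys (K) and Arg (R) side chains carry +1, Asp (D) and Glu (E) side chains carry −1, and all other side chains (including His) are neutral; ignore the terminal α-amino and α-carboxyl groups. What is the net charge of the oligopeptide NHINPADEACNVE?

Positive (K, R): none → +0.
Negative (D, E): D7, E8, E13 → −3.
Net charge = (+0) + (−3) = −3.

-3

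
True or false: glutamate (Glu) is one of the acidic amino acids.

Aspartate (D) and glutamate (E) have carboxylic-acid side chains and are the acidic amino acids.
Glutamate is in this group.

True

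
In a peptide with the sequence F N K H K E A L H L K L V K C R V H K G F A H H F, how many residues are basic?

11

K, R, and H are the three residues with basic side chains (ε-amine, guanidinium, and imidazole respectively).
Matching residues: K3, H4, K5, H9, K11, K14, R16, H18, K19, H23, H24.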